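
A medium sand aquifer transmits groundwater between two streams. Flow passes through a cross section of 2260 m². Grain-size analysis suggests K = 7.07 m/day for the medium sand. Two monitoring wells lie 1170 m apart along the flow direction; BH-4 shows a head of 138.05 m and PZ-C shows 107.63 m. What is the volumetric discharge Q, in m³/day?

415

Hydraulic gradient i = (138.05 − 107.63) / 1170 = 30.42 / 1170 = 0.02600.
Darcy's law: Q = K · A · i = 7.070 × 2260 × 0.02600 = 415.4 m³/day.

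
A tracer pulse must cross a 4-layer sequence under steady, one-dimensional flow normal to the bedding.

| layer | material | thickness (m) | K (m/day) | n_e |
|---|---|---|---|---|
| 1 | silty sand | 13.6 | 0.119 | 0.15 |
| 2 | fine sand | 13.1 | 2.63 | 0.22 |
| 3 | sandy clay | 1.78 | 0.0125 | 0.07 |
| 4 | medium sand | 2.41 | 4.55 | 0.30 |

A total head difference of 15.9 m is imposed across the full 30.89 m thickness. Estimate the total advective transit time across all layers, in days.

With flow normal to the layers, continuity requires the same specific discharge q through every layer.
Σ(b_i/K_i) = 13.6/0.119 + 13.1/2.63 + 1.78/0.0125 + 2.41/4.55 = 262.2 d.
q = Δh / Σ(b_i/K_i) = 15.9 / 262.2 = 0.06064 m/day.
In each layer the seepage velocity is v_i = q/n_i, so the layer transit time is t_i = b_i·n_i / q:
  layer 1 (silty sand): t_1 = 13.6 × 0.15 / 0.06064 = 33.64 d
  layer 2 (fine sand): t_2 = 13.1 × 0.22 / 0.06064 = 47.53 d
  layer 3 (sandy clay): t_3 = 1.78 × 0.07 / 0.06064 = 2.055 d
  layer 4 (medium sand): t_4 = 2.41 × 0.30 / 0.06064 = 11.92 d
Total t = Σ t_i = 95.14 days.

95.1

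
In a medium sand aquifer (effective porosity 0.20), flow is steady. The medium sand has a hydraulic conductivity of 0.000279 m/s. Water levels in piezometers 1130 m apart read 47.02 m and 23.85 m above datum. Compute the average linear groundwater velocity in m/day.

2.47

Convert K: 0.000279 m/s × 86400 = 24.11 m/day.
Hydraulic gradient i = (47.02 − 23.85) / 1130 = 23.17 / 1130 = 0.02050.
Darcy flux q = K · i = 24.11 × 0.02050 = 0.4943 m/day.
Seepage velocity v = q / n_e = 0.4943 / 0.20 = 2.471 m/day.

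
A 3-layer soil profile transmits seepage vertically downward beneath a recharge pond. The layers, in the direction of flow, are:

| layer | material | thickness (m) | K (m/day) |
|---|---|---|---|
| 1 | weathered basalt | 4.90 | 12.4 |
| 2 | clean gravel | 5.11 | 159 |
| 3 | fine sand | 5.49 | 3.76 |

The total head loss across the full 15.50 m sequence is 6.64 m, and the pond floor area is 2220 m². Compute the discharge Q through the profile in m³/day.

Flow is perpendicular to layering, so the layers act in series and the equivalent K is the thickness-weighted harmonic mean.
Total thickness L = 4.90 + 5.11 + 5.49 = 15.50 m.
Σ(b_i/K_i) = 4.90/12.4 + 5.11/159 + 5.49/3.76 = 1.887 d.
K_eq = L / Σ(b_i/K_i) = 15.50 / 1.887 = 8.212 m/day.
Q = K_eq · A · (Δh/L) = 8.212 × 2220 × (6.64/15.50) = 7810 m³/day.

7810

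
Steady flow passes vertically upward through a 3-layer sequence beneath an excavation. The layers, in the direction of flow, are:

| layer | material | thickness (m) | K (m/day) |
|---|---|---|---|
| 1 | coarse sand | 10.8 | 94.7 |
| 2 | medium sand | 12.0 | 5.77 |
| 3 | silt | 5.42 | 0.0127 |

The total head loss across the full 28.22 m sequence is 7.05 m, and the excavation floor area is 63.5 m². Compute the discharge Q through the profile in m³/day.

Flow is perpendicular to layering, so the layers act in series and the equivalent K is the thickness-weighted harmonic mean.
Total thickness L = 10.8 + 12.0 + 5.42 = 28.22 m.
Σ(b_i/K_i) = 10.8/94.7 + 12.0/5.77 + 5.42/0.0127 = 429.0 d.
K_eq = L / Σ(b_i/K_i) = 28.22 / 429.0 = 0.06579 m/day.
Q = K_eq · A · (Δh/L) = 0.06579 × 63.5 × (7.05/28.22) = 1.044 m³/day.

1.04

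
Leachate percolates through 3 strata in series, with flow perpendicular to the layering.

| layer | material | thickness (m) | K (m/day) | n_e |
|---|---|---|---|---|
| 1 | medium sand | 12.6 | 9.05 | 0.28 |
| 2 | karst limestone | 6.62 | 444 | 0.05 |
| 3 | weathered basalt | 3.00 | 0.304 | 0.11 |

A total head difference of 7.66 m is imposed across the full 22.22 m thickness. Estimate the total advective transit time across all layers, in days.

With flow normal to the layers, continuity requires the same specific discharge q through every layer.
Σ(b_i/K_i) = 12.6/9.05 + 6.62/444 + 3.00/0.304 = 11.28 d.
q = Δh / Σ(b_i/K_i) = 7.66 / 11.28 = 0.6793 m/day.
In each layer the seepage velocity is v_i = q/n_i, so the layer transit time is t_i = b_i·n_i / q:
  layer 1 (medium sand): t_1 = 12.6 × 0.28 / 0.6793 = 5.193 d
  layer 2 (karst limestone): t_2 = 6.62 × 0.05 / 0.6793 = 0.4872 d
  layer 3 (weathered basalt): t_3 = 3.00 × 0.11 / 0.6793 = 0.4858 d
Total t = Σ t_i = 6.166 days.

6.17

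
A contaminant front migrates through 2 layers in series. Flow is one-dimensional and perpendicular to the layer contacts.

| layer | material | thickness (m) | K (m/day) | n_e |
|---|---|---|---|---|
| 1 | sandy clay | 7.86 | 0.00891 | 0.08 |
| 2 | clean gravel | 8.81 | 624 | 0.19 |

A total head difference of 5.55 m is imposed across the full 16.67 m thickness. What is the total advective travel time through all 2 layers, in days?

366

With flow normal to the layers, continuity requires the same specific discharge q through every layer.
Σ(b_i/K_i) = 7.86/0.00891 + 8.81/624 = 882.2 d.
q = Δh / Σ(b_i/K_i) = 5.55 / 882.2 = 0.006291 m/day.
In each layer the seepage velocity is v_i = q/n_i, so the layer transit time is t_i = b_i·n_i / q:
  layer 1 (sandy clay): t_1 = 7.86 × 0.08 / 0.006291 = 99.95 d
  layer 2 (clean gravel): t_2 = 8.81 × 0.19 / 0.006291 = 266.1 d
Total t = Σ t_i = 366.0 days.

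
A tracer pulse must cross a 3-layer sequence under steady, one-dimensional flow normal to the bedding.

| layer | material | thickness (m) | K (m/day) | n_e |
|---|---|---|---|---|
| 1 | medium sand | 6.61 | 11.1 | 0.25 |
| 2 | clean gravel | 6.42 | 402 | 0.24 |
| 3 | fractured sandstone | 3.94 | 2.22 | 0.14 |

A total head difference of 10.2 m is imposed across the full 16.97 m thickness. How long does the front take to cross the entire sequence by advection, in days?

With flow normal to the layers, continuity requires the same specific discharge q through every layer.
Σ(b_i/K_i) = 6.61/11.1 + 6.42/402 + 3.94/2.22 = 2.386 d.
q = Δh / Σ(b_i/K_i) = 10.2 / 2.386 = 4.275 m/day.
In each layer the seepage velocity is v_i = q/n_i, so the layer transit time is t_i = b_i·n_i / q:
  layer 1 (medium sand): t_1 = 6.61 × 0.25 / 4.275 = 0.3866 d
  layer 2 (clean gravel): t_2 = 6.42 × 0.24 / 4.275 = 0.3605 d
  layer 3 (fractured sandstone): t_3 = 3.94 × 0.14 / 4.275 = 0.1290 d
Total t = Σ t_i = 0.8761 days.

0.876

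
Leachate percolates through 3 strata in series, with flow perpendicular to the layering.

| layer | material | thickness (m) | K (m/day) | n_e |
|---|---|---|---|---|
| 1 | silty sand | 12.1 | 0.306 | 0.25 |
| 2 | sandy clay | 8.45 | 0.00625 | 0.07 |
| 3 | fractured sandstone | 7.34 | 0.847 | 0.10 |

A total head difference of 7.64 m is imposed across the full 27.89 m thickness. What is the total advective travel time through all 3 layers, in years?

2.18

With flow normal to the layers, continuity requires the same specific discharge q through every layer.
Σ(b_i/K_i) = 12.1/0.306 + 8.45/0.00625 + 7.34/0.847 = 1400 d.
q = Δh / Σ(b_i/K_i) = 7.64 / 1400 = 0.005456 m/day.
In each layer the seepage velocity is v_i = q/n_i, so the layer transit time is t_i = b_i·n_i / q:
  layer 1 (silty sand): t_1 = 12.1 × 0.25 / 0.005456 = 554.4 d
  layer 2 (sandy clay): t_2 = 8.45 × 0.07 / 0.005456 = 108.4 d
  layer 3 (fractured sandstone): t_3 = 7.34 × 0.10 / 0.005456 = 134.5 d
Total t = Σ t_i = 797.3 days = 2.183 years.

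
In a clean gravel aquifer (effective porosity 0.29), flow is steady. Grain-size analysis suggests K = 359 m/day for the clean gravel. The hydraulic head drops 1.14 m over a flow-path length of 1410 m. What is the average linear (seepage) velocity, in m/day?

1.00

Hydraulic gradient i = Δh / L = 1.14 / 1410 = 0.0008085.
Darcy flux q = K · i = 359.0 × 0.0008085 = 0.2903 m/day.
Seepage velocity v = q / n_e = 0.2903 / 0.29 = 1.001 m/day.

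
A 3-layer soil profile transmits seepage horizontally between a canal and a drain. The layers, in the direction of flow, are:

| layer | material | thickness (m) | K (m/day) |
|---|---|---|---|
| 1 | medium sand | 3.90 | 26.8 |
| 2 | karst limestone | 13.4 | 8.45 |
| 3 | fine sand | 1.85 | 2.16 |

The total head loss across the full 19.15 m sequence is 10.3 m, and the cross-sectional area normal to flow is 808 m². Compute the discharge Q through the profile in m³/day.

Flow is perpendicular to layering, so the layers act in series and the equivalent K is the thickness-weighted harmonic mean.
Total thickness L = 3.90 + 13.4 + 1.85 = 19.15 m.
Σ(b_i/K_i) = 3.90/26.8 + 13.4/8.45 + 1.85/2.16 = 2.588 d.
K_eq = L / Σ(b_i/K_i) = 19.15 / 2.588 = 7.400 m/day.
Q = K_eq · A · (Δh/L) = 7.400 × 808 × (10.3/19.15) = 3216 m³/day.

3220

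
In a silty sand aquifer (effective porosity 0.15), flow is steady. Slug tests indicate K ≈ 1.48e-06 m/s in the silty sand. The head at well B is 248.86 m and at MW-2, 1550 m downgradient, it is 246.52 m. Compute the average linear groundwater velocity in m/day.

0.00129

Convert K: 1.48e-06 m/s × 86400 = 0.1279 m/day.
Hydraulic gradient i = (248.86 − 246.52) / 1550 = 2.34 / 1550 = 0.001510.
Darcy flux q = K · i = 0.1279 × 0.001510 = 0.0001930 m/day.
Seepage velocity v = q / n_e = 0.0001930 / 0.15 = 0.001287 m/day.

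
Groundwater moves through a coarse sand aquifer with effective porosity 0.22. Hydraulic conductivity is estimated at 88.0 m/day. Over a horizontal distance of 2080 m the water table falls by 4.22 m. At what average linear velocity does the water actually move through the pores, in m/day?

0.812

Hydraulic gradient i = Δh / L = 4.22 / 2080 = 0.002029.
Darcy flux q = K · i = 88.00 × 0.002029 = 0.1785 m/day.
Seepage velocity v = q / n_e = 0.1785 / 0.22 = 0.8115 m/day.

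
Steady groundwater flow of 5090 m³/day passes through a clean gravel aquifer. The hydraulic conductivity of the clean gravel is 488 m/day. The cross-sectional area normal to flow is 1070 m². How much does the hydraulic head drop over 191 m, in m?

From Q = K·A·i, i = Q / (K·A) = 5090 / (488.0 × 1070) = 0.009748.
Head loss Δh = i · L = 0.009748 × 191 = 1.862 m.

1.86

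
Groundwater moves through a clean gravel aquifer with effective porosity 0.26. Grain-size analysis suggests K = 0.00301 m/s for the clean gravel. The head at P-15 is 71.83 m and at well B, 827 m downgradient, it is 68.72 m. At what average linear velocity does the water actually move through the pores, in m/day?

Convert K: 0.00301 m/s × 86400 = 260.1 m/day.
Hydraulic gradient i = (71.83 − 68.72) / 827 = 3.11 / 827 = 0.003761.
Darcy flux q = K · i = 260.1 × 0.003761 = 0.9780 m/day.
Seepage velocity v = q / n_e = 0.9780 / 0.26 = 3.762 m/day.

3.76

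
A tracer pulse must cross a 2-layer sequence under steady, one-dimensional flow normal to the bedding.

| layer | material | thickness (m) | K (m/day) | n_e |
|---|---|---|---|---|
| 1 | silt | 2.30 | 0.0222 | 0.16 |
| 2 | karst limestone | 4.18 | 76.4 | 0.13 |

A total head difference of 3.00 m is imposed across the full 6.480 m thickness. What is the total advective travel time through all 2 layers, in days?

31.5

With flow normal to the layers, continuity requires the same specific discharge q through every layer.
Σ(b_i/K_i) = 2.30/0.0222 + 4.18/76.4 = 103.7 d.
q = Δh / Σ(b_i/K_i) = 3.00 / 103.7 = 0.02894 m/day.
In each layer the seepage velocity is v_i = q/n_i, so the layer transit time is t_i = b_i·n_i / q:
  layer 1 (silt): t_1 = 2.30 × 0.16 / 0.02894 = 12.72 d
  layer 2 (karst limestone): t_2 = 4.18 × 0.13 / 0.02894 = 18.78 d
Total t = Σ t_i = 31.49 days.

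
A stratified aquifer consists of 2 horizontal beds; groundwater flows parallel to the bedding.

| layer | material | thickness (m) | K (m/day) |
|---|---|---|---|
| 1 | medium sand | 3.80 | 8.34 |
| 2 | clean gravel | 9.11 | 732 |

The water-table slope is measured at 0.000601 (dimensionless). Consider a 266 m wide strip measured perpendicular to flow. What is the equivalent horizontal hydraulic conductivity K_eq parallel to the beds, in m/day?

519

Flow is parallel to layering, so each bed carries its own Darcy discharge and the transmissivities add.
Σ(K_i·b_i) = 8.34×3.80 + 732×9.11 = 6700 m²/day.
Total thickness b = 12.91 m, so K_eq = Σ(K_i·b_i)/b = 519.0 m/day.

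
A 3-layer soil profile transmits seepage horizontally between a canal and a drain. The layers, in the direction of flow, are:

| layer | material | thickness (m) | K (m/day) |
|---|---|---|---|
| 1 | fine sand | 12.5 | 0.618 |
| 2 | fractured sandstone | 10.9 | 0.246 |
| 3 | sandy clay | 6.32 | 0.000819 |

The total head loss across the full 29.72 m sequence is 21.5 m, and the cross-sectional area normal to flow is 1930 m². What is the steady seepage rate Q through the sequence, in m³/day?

Flow is perpendicular to layering, so the layers act in series and the equivalent K is the thickness-weighted harmonic mean.
Total thickness L = 12.5 + 10.9 + 6.32 = 29.72 m.
Σ(b_i/K_i) = 12.5/0.618 + 10.9/0.246 + 6.32/0.000819 = 7781 d.
K_eq = L / Σ(b_i/K_i) = 29.72 / 7781 = 0.003819 m/day.
Q = K_eq · A · (Δh/L) = 0.003819 × 1930 × (21.5/29.72) = 5.333 m³/day.

5.33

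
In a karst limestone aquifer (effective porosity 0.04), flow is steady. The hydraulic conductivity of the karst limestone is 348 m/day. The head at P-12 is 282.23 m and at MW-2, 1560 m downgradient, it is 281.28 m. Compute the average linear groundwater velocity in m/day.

5.30

Hydraulic gradient i = (282.23 − 281.28) / 1560 = 0.95 / 1560 = 0.0006090.
Darcy flux q = K · i = 348.0 × 0.0006090 = 0.2119 m/day.
Seepage velocity v = q / n_e = 0.2119 / 0.04 = 5.298 m/day.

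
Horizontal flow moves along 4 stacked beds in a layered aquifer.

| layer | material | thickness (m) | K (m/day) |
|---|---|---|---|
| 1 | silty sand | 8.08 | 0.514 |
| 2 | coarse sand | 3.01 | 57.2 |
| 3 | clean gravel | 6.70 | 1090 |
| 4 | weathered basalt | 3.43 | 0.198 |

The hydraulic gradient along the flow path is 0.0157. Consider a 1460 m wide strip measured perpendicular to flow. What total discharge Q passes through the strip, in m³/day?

171000

Flow is parallel to layering, so each bed carries its own Darcy discharge and the transmissivities add.
Σ(K_i·b_i) = 0.514×8.08 + 57.2×3.01 + 1090×6.70 + 0.198×3.43 = 7480 m²/day.
Hydraulic gradient i = 0.0157.
Q = Σ(K_i·b_i) · W · i = 7480 × 1460 × 0.01570 = 1.715e+05 m³/day.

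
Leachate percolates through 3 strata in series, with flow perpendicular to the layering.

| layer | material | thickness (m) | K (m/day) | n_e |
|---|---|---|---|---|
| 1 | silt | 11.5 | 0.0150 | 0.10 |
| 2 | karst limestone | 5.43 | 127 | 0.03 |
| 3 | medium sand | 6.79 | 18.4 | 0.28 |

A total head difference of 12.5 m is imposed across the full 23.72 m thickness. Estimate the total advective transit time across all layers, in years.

0.540

With flow normal to the layers, continuity requires the same specific discharge q through every layer.
Σ(b_i/K_i) = 11.5/0.0150 + 5.43/127 + 6.79/18.4 = 767.1 d.
q = Δh / Σ(b_i/K_i) = 12.5 / 767.1 = 0.01630 m/day.
In each layer the seepage velocity is v_i = q/n_i, so the layer transit time is t_i = b_i·n_i / q:
  layer 1 (silt): t_1 = 11.5 × 0.10 / 0.01630 = 70.57 d
  layer 2 (karst limestone): t_2 = 5.43 × 0.03 / 0.01630 = 9.997 d
  layer 3 (medium sand): t_3 = 6.79 × 0.28 / 0.01630 = 116.7 d
Total t = Σ t_i = 197.2 days = 0.5400 years.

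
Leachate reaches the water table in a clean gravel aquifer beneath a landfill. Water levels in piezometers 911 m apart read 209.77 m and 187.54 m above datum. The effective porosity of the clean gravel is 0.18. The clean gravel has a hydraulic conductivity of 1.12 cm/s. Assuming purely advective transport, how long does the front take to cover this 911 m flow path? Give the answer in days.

Convert K: 1.12 cm/s × 864 = 967.7 m/day.
Hydraulic gradient i = (209.77 − 187.54) / 911 = 22.23 / 911 = 0.02440.
Darcy flux q = K · i = 967.7 × 0.02440 = 23.61 m/day.
Seepage velocity v = q / n_e = 23.61 / 0.18 = 131.2 m/day.
Travel time t = L / v = 911 / 131.2 = 6.944 days.

6.94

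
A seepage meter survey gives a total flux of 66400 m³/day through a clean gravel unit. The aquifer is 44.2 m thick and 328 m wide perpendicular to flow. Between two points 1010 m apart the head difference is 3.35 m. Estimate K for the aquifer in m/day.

1380

Cross-sectional area A = 328 × 44.2 = 14498 m².
Hydraulic gradient i = Δh / L = 3.35 / 1010 = 0.003317.
From Q = K·A·i, K = Q / (A·i) = 66400 / (14498 × 0.003317) = 1381 m/day.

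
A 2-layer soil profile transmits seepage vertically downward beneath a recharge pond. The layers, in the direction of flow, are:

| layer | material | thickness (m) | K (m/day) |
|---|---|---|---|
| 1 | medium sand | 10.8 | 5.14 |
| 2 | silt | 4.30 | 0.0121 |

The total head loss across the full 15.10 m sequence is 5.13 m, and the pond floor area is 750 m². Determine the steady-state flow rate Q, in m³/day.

10.8

Flow is perpendicular to layering, so the layers act in series and the equivalent K is the thickness-weighted harmonic mean.
Total thickness L = 10.8 + 4.30 = 15.10 m.
Σ(b_i/K_i) = 10.8/5.14 + 4.30/0.0121 = 357.5 d.
K_eq = L / Σ(b_i/K_i) = 15.10 / 357.5 = 0.04224 m/day.
Q = K_eq · A · (Δh/L) = 0.04224 × 750 × (5.13/15.10) = 10.76 m³/day.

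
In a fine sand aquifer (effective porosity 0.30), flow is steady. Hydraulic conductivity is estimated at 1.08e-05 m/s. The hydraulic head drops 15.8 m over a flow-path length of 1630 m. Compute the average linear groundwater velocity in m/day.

0.0301

Convert K: 1.08e-05 m/s × 86400 = 0.9331 m/day.
Hydraulic gradient i = Δh / L = 15.8 / 1630 = 0.009693.
Darcy flux q = K · i = 0.9331 × 0.009693 = 0.009045 m/day.
Seepage velocity v = q / n_e = 0.009045 / 0.30 = 0.03015 m/day.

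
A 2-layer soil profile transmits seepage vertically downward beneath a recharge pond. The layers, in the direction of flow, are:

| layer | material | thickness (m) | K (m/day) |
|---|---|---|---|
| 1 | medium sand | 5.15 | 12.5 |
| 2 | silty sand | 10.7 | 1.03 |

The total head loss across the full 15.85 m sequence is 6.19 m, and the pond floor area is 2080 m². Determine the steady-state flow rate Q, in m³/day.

1190

Flow is perpendicular to layering, so the layers act in series and the equivalent K is the thickness-weighted harmonic mean.
Total thickness L = 5.15 + 10.7 = 15.85 m.
Σ(b_i/K_i) = 5.15/12.5 + 10.7/1.03 = 10.80 d.
K_eq = L / Σ(b_i/K_i) = 15.85 / 10.80 = 1.468 m/day.
Q = K_eq · A · (Δh/L) = 1.468 × 2080 × (6.19/15.85) = 1192 m³/day.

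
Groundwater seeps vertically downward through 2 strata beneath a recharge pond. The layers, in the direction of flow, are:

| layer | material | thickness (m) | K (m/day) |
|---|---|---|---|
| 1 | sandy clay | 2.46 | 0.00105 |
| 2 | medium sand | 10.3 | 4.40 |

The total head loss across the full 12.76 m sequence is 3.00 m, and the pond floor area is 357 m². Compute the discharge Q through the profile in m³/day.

0.457

Flow is perpendicular to layering, so the layers act in series and the equivalent K is the thickness-weighted harmonic mean.
Total thickness L = 2.46 + 10.3 = 12.76 m.
Σ(b_i/K_i) = 2.46/0.00105 + 10.3/4.40 = 2345 d.
K_eq = L / Σ(b_i/K_i) = 12.76 / 2345 = 0.005441 m/day.
Q = K_eq · A · (Δh/L) = 0.005441 × 357 × (3.00/12.76) = 0.4567 m³/day.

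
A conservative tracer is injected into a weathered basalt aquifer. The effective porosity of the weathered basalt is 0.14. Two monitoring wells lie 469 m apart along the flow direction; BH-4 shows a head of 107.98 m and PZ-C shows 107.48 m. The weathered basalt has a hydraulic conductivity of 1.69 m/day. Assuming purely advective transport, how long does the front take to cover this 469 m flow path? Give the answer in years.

99.8

Hydraulic gradient i = (107.98 − 107.48) / 469 = 0.5 / 469 = 0.001066.
Darcy flux q = K · i = 1.690 × 0.001066 = 0.001802 m/day.
Seepage velocity v = q / n_e = 0.001802 / 0.14 = 0.01287 m/day.
Travel time t = L / v = 469 / 0.01287 = 36443 days = 99.78 years.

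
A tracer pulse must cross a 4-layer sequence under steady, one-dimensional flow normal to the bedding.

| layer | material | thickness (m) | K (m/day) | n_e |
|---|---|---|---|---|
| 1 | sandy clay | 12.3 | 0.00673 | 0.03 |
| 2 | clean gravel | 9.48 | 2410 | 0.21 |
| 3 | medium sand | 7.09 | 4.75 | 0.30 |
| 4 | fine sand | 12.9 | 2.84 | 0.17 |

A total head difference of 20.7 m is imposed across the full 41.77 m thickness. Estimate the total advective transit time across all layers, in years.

With flow normal to the layers, continuity requires the same specific discharge q through every layer.
Σ(b_i/K_i) = 12.3/0.00673 + 9.48/2410 + 7.09/4.75 + 12.9/2.84 = 1834 d.
q = Δh / Σ(b_i/K_i) = 20.7 / 1834 = 0.01129 m/day.
In each layer the seepage velocity is v_i = q/n_i, so the layer transit time is t_i = b_i·n_i / q:
  layer 1 (sandy clay): t_1 = 12.3 × 0.03 / 0.01129 = 32.69 d
  layer 2 (clean gravel): t_2 = 9.48 × 0.21 / 0.01129 = 176.4 d
  layer 3 (medium sand): t_3 = 7.09 × 0.30 / 0.01129 = 188.4 d
  layer 4 (fine sand): t_4 = 12.9 × 0.17 / 0.01129 = 194.3 d
Total t = Σ t_i = 591.7 days = 1.620 years.

1.62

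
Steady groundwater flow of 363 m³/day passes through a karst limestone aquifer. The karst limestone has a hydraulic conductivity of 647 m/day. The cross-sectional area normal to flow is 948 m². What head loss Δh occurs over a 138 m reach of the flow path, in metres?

From Q = K·A·i, i = Q / (K·A) = 363 / (647.0 × 948.0) = 0.0005918.
Head loss Δh = i · L = 0.0005918 × 138 = 0.08167 m.

0.0817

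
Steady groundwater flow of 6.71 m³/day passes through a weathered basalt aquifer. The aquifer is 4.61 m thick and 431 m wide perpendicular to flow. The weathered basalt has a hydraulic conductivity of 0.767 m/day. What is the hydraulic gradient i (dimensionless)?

0.00440

Cross-sectional area A = 431 × 4.61 = 1987 m².
From Q = K·A·i, i = Q / (K·A) = 6.71 / (0.7670 × 1987) = 0.004403.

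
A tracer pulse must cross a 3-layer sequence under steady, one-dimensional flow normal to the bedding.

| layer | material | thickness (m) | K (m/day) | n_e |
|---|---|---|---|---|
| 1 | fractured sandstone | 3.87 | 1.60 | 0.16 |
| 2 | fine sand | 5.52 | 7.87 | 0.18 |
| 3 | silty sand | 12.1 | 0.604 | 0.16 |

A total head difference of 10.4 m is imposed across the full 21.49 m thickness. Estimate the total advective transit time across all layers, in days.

7.90

With flow normal to the layers, continuity requires the same specific discharge q through every layer.
Σ(b_i/K_i) = 3.87/1.60 + 5.52/7.87 + 12.1/0.604 = 23.15 d.
q = Δh / Σ(b_i/K_i) = 10.4 / 23.15 = 0.4492 m/day.
In each layer the seepage velocity is v_i = q/n_i, so the layer transit time is t_i = b_i·n_i / q:
  layer 1 (fractured sandstone): t_1 = 3.87 × 0.16 / 0.4492 = 1.379 d
  layer 2 (fine sand): t_2 = 5.52 × 0.18 / 0.4492 = 2.212 d
  layer 3 (silty sand): t_3 = 12.1 × 0.16 / 0.4492 = 4.310 d
Total t = Σ t_i = 7.901 days.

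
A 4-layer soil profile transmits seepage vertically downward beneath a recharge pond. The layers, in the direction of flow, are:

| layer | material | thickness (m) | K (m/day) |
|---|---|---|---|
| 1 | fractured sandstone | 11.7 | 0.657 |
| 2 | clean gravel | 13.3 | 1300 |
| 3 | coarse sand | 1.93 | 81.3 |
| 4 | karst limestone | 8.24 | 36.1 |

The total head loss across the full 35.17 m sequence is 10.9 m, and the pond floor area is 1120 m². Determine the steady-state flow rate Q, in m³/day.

Flow is perpendicular to layering, so the layers act in series and the equivalent K is the thickness-weighted harmonic mean.
Total thickness L = 11.7 + 13.3 + 1.93 + 8.24 = 35.17 m.
Σ(b_i/K_i) = 11.7/0.657 + 13.3/1300 + 1.93/81.3 + 8.24/36.1 = 18.07 d.
K_eq = L / Σ(b_i/K_i) = 35.17 / 18.07 = 1.946 m/day.
Q = K_eq · A · (Δh/L) = 1.946 × 1120 × (10.9/35.17) = 675.6 m³/day.

676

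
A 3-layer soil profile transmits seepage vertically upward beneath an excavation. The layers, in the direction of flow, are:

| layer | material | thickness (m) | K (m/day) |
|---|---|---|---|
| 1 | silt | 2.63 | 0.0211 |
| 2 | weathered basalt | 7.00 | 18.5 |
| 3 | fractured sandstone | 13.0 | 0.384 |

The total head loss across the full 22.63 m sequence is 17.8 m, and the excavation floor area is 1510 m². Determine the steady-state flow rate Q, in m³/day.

Flow is perpendicular to layering, so the layers act in series and the equivalent K is the thickness-weighted harmonic mean.
Total thickness L = 2.63 + 7.00 + 13.0 = 22.63 m.
Σ(b_i/K_i) = 2.63/0.0211 + 7.00/18.5 + 13.0/0.384 = 158.9 d.
K_eq = L / Σ(b_i/K_i) = 22.63 / 158.9 = 0.1424 m/day.
Q = K_eq · A · (Δh/L) = 0.1424 × 1510 × (17.8/22.63) = 169.2 m³/day.

169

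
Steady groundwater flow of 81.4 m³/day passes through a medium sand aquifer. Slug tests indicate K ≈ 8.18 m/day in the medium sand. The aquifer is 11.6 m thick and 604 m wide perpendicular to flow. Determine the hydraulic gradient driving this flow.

0.00142

Cross-sectional area A = 604 × 11.6 = 7006 m².
From Q = K·A·i, i = Q / (K·A) = 81.4 / (8.180 × 7006) = 0.001420.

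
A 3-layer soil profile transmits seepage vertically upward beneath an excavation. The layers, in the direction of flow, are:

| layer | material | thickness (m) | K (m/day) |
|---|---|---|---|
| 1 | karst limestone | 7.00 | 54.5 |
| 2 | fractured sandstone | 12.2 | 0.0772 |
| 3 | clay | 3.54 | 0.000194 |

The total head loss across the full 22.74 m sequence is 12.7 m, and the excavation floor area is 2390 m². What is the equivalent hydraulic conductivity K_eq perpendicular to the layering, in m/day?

0.00124

Flow is perpendicular to layering, so the layers act in series and the equivalent K is the thickness-weighted harmonic mean.
Total thickness L = 7.00 + 12.2 + 3.54 = 22.74 m.
Σ(b_i/K_i) = 7.00/54.5 + 12.2/0.0772 + 3.54/0.000194 = 18406 d.
K_eq = L / Σ(b_i/K_i) = 22.74 / 18406 = 0.001235 m/day.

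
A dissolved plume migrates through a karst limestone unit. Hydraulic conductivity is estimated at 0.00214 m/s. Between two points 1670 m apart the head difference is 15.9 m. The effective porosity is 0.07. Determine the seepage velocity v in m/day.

25.1

Convert K: 0.00214 m/s × 86400 = 184.9 m/day.
Hydraulic gradient i = Δh / L = 15.9 / 1670 = 0.009521.
Darcy flux q = K · i = 184.9 × 0.009521 = 1.760 m/day.
Seepage velocity v = q / n_e = 1.760 / 0.07 = 25.15 m/day.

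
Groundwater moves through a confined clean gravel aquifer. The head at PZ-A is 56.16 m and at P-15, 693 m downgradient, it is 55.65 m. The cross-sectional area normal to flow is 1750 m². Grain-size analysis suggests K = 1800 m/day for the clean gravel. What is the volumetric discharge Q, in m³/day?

Hydraulic gradient i = (56.16 − 55.65) / 693 = 0.51 / 693 = 0.0007359.
Darcy's law: Q = K · A · i = 1800 × 1750 × 0.0007359 = 2318 m³/day.

2320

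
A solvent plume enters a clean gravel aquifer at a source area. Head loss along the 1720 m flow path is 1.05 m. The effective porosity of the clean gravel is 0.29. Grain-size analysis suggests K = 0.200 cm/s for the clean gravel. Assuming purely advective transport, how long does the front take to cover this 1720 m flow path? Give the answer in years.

12.9

Convert K: 0.200 cm/s × 864 = 172.8 m/day.
Hydraulic gradient i = Δh / L = 1.05 / 1720 = 0.0006105.
Darcy flux q = K · i = 172.8 × 0.0006105 = 0.1055 m/day.
Seepage velocity v = q / n_e = 0.1055 / 0.29 = 0.3638 m/day.
Travel time t = L / v = 1720 / 0.3638 = 4728 days = 12.95 years.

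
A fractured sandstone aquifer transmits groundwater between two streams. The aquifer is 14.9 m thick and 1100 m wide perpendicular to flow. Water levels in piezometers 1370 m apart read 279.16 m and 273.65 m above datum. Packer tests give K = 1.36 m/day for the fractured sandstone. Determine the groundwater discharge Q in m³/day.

Cross-sectional area A = 1100 × 14.9 = 16390 m².
Hydraulic gradient i = (279.16 − 273.65) / 1370 = 5.51 / 1370 = 0.004022.
Darcy's law: Q = K · A · i = 1.360 × 16390 × 0.004022 = 89.65 m³/day.

89.6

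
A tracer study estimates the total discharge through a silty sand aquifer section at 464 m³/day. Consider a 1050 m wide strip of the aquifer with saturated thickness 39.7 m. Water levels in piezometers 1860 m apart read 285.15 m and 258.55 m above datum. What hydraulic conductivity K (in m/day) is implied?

Cross-sectional area A = 1050 × 39.7 = 41685 m².
Hydraulic gradient i = (285.15 − 258.55) / 1860 = 26.6 / 1860 = 0.01430.
From Q = K·A·i, K = Q / (A·i) = 464 / (41685 × 0.01430) = 0.7783 m/day.

0.778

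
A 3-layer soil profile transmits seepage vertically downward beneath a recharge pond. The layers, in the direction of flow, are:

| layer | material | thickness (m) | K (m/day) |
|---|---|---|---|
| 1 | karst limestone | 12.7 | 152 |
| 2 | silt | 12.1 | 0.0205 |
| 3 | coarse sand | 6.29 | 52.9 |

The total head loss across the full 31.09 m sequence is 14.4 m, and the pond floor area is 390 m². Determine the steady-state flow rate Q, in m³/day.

9.51

Flow is perpendicular to layering, so the layers act in series and the equivalent K is the thickness-weighted harmonic mean.
Total thickness L = 12.7 + 12.1 + 6.29 = 31.09 m.
Σ(b_i/K_i) = 12.7/152 + 12.1/0.0205 + 6.29/52.9 = 590.4 d.
K_eq = L / Σ(b_i/K_i) = 31.09 / 590.4 = 0.05266 m/day.
Q = K_eq · A · (Δh/L) = 0.05266 × 390 × (14.4/31.09) = 9.511 m³/day.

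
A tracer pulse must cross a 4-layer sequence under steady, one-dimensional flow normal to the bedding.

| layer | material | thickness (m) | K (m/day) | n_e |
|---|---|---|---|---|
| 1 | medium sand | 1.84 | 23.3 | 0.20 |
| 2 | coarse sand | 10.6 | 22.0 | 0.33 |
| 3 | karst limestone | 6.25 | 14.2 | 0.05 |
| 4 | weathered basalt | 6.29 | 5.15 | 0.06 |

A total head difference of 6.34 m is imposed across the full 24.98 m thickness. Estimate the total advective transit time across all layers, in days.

With flow normal to the layers, continuity requires the same specific discharge q through every layer.
Σ(b_i/K_i) = 1.84/23.3 + 10.6/22.0 + 6.25/14.2 + 6.29/5.15 = 2.222 d.
q = Δh / Σ(b_i/K_i) = 6.34 / 2.222 = 2.853 m/day.
In each layer the seepage velocity is v_i = q/n_i, so the layer transit time is t_i = b_i·n_i / q:
  layer 1 (medium sand): t_1 = 1.84 × 0.20 / 2.853 = 0.1290 d
  layer 2 (coarse sand): t_2 = 10.6 × 0.33 / 2.853 = 1.226 d
  layer 3 (karst limestone): t_3 = 6.25 × 0.05 / 2.853 = 0.1095 d
  layer 4 (weathered basalt): t_4 = 6.29 × 0.06 / 2.853 = 0.1323 d
Total t = Σ t_i = 1.597 days.

1.60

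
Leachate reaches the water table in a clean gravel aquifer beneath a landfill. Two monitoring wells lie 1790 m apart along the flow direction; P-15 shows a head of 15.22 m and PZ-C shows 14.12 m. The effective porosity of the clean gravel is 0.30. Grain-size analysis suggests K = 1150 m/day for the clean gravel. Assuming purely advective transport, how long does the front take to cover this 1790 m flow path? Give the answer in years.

Hydraulic gradient i = (15.22 − 14.12) / 1790 = 1.1 / 1790 = 0.0006145.
Darcy flux q = K · i = 1150 × 0.0006145 = 0.7067 m/day.
Seepage velocity v = q / n_e = 0.7067 / 0.30 = 2.356 m/day.
Travel time t = L / v = 1790 / 2.356 = 759.9 days = 2.080 years.

2.08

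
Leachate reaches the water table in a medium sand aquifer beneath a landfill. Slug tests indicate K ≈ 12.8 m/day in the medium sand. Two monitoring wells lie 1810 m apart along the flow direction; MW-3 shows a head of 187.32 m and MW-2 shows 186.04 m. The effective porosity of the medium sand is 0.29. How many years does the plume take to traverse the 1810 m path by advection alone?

Hydraulic gradient i = (187.32 − 186.04) / 1810 = 1.28 / 1810 = 0.0007072.
Darcy flux q = K · i = 12.80 × 0.0007072 = 0.009052 m/day.
Seepage velocity v = q / n_e = 0.009052 / 0.29 = 0.03121 m/day.
Travel time t = L / v = 1810 / 0.03121 = 57988 days = 158.8 years.

159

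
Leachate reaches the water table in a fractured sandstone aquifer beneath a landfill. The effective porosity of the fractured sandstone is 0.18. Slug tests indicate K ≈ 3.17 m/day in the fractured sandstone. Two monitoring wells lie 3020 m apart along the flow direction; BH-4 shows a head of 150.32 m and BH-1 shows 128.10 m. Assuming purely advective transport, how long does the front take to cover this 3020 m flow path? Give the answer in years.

63.8

Hydraulic gradient i = (150.32 − 128.10) / 3020 = 22.22 / 3020 = 0.007358.
Darcy flux q = K · i = 3.170 × 0.007358 = 0.02332 m/day.
Seepage velocity v = q / n_e = 0.02332 / 0.18 = 0.1296 m/day.
Travel time t = L / v = 3020 / 0.1296 = 23307 days = 63.81 years.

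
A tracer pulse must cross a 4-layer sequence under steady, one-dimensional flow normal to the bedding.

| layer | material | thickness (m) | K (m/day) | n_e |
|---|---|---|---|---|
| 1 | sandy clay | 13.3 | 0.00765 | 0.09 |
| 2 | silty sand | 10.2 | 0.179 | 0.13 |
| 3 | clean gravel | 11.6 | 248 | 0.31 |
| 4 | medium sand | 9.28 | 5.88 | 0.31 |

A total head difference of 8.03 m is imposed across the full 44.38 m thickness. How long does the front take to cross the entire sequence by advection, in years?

5.51

With flow normal to the layers, continuity requires the same specific discharge q through every layer.
Σ(b_i/K_i) = 13.3/0.00765 + 10.2/0.179 + 11.6/248 + 9.28/5.88 = 1797 d.
q = Δh / Σ(b_i/K_i) = 8.03 / 1797 = 0.004468 m/day.
In each layer the seepage velocity is v_i = q/n_i, so the layer transit time is t_i = b_i·n_i / q:
  layer 1 (sandy clay): t_1 = 13.3 × 0.09 / 0.004468 = 267.9 d
  layer 2 (silty sand): t_2 = 10.2 × 0.13 / 0.004468 = 296.8 d
  layer 3 (clean gravel): t_3 = 11.6 × 0.31 / 0.004468 = 804.8 d
  layer 4 (medium sand): t_4 = 9.28 × 0.31 / 0.004468 = 643.8 d
Total t = Σ t_i = 2013 days = 5.512 years.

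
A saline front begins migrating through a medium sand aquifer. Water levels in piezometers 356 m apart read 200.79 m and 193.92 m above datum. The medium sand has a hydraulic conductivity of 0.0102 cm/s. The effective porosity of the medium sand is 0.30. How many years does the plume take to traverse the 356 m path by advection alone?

1.72

Convert K: 0.0102 cm/s × 864 = 8.813 m/day.
Hydraulic gradient i = (200.79 − 193.92) / 356 = 6.87 / 356 = 0.01930.
Darcy flux q = K · i = 8.813 × 0.01930 = 0.1701 m/day.
Seepage velocity v = q / n_e = 0.1701 / 0.30 = 0.5669 m/day.
Travel time t = L / v = 356 / 0.5669 = 628.0 days = 1.719 years.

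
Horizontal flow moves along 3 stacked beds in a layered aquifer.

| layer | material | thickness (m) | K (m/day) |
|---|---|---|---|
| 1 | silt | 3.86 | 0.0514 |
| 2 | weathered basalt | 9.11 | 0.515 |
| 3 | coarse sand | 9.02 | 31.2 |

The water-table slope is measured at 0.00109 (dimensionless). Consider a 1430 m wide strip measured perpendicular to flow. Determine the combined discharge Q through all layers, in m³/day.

446

Flow is parallel to layering, so each bed carries its own Darcy discharge and the transmissivities add.
Σ(K_i·b_i) = 0.0514×3.86 + 0.515×9.11 + 31.2×9.02 = 286.3 m²/day.
Hydraulic gradient i = 0.00109.
Q = Σ(K_i·b_i) · W · i = 286.3 × 1430 × 0.001090 = 446.3 m³/day.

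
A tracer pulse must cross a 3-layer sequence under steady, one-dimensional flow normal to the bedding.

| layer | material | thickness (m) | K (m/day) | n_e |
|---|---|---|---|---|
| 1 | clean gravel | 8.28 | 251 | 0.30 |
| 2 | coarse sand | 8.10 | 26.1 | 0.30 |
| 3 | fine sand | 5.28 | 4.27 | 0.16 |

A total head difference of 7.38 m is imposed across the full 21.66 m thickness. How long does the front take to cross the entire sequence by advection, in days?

1.23

With flow normal to the layers, continuity requires the same specific discharge q through every layer.
Σ(b_i/K_i) = 8.28/251 + 8.10/26.1 + 5.28/4.27 = 1.580 d.
q = Δh / Σ(b_i/K_i) = 7.38 / 1.580 = 4.671 m/day.
In each layer the seepage velocity is v_i = q/n_i, so the layer transit time is t_i = b_i·n_i / q:
  layer 1 (clean gravel): t_1 = 8.28 × 0.30 / 4.671 = 0.5318 d
  layer 2 (coarse sand): t_2 = 8.10 × 0.30 / 4.671 = 0.5202 d
  layer 3 (fine sand): t_3 = 5.28 × 0.16 / 4.671 = 0.1808 d
Total t = Σ t_i = 1.233 days.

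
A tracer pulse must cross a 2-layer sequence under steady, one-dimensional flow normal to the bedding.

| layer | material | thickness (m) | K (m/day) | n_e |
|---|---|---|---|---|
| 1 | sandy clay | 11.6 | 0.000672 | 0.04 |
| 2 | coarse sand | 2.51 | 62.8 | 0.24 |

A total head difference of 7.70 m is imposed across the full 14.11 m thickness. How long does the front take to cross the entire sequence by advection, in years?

With flow normal to the layers, continuity requires the same specific discharge q through every layer.
Σ(b_i/K_i) = 11.6/0.000672 + 2.51/62.8 = 17262 d.
q = Δh / Σ(b_i/K_i) = 7.70 / 17262 = 0.0004461 m/day.
In each layer the seepage velocity is v_i = q/n_i, so the layer transit time is t_i = b_i·n_i / q:
  layer 1 (sandy clay): t_1 = 11.6 × 0.04 / 0.0004461 = 1040 d
  layer 2 (coarse sand): t_2 = 2.51 × 0.24 / 0.0004461 = 1350 d
Total t = Σ t_i = 2391 days = 6.545 years.

6.55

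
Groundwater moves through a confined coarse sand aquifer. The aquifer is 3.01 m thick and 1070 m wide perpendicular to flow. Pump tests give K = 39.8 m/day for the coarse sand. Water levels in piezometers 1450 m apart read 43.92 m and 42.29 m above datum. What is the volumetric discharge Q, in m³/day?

144

Cross-sectional area A = 1070 × 3.01 = 3221 m².
Hydraulic gradient i = (43.92 − 42.29) / 1450 = 1.63 / 1450 = 0.001124.
Darcy's law: Q = K · A · i = 39.80 × 3221 × 0.001124 = 144.1 m³/day.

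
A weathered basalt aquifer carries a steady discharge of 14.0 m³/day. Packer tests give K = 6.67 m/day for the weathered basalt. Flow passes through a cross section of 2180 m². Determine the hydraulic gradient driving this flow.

From Q = K·A·i, i = Q / (K·A) = 14.0 / (6.670 × 2180) = 0.0009628.

0.000963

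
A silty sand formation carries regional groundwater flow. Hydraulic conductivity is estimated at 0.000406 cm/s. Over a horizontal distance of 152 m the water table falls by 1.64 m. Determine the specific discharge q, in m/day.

Convert K: 0.000406 cm/s × 864 = 0.3508 m/day.
Hydraulic gradient i = Δh / L = 1.64 / 152 = 0.01079.
Specific discharge q = K · i = 0.3508 × 0.01079 = 0.003785 m/day.

0.00378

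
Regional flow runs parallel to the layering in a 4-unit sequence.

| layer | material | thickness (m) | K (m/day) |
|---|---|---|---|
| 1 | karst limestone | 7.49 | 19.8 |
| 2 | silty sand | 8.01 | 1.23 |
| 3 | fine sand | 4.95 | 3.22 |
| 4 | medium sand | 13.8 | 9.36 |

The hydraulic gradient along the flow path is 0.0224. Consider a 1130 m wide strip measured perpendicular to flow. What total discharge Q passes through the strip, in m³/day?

7680

Flow is parallel to layering, so each bed carries its own Darcy discharge and the transmissivities add.
Σ(K_i·b_i) = 19.8×7.49 + 1.23×8.01 + 3.22×4.95 + 9.36×13.8 = 303.3 m²/day.
Hydraulic gradient i = 0.0224.
Q = Σ(K_i·b_i) · W · i = 303.3 × 1130 × 0.02240 = 7676 m³/day.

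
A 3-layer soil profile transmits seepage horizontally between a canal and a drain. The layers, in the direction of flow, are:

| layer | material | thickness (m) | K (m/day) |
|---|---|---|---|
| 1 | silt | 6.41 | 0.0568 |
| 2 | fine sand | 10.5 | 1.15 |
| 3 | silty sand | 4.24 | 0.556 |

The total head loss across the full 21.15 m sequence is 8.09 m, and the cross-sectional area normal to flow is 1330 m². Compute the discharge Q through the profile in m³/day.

Flow is perpendicular to layering, so the layers act in series and the equivalent K is the thickness-weighted harmonic mean.
Total thickness L = 6.41 + 10.5 + 4.24 = 21.15 m.
Σ(b_i/K_i) = 6.41/0.0568 + 10.5/1.15 + 4.24/0.556 = 129.6 d.
K_eq = L / Σ(b_i/K_i) = 21.15 / 129.6 = 0.1632 m/day.
Q = K_eq · A · (Δh/L) = 0.1632 × 1330 × (8.09/21.15) = 83.02 m³/day.

83.0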